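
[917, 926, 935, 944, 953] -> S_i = 917 + 9*i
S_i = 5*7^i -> [5, 35, 245, 1715, 12005]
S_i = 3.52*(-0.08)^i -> [3.52, -0.28, 0.02, -0.0, 0.0]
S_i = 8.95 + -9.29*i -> [8.95, -0.34, -9.63, -18.92, -28.21]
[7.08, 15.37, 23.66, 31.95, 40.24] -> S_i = 7.08 + 8.29*i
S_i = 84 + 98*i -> [84, 182, 280, 378, 476]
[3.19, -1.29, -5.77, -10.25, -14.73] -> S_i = 3.19 + -4.48*i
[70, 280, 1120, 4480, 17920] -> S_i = 70*4^i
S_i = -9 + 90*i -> [-9, 81, 171, 261, 351]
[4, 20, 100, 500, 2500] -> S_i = 4*5^i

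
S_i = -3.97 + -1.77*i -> [-3.97, -5.74, -7.51, -9.28, -11.05]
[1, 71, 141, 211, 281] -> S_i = 1 + 70*i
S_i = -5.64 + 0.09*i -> [-5.64, -5.55, -5.46, -5.37, -5.28]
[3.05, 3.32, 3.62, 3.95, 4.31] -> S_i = 3.05*1.09^i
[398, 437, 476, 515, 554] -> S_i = 398 + 39*i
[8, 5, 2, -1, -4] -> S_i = 8 + -3*i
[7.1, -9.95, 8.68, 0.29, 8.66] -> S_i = Random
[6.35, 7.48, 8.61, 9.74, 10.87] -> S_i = 6.35 + 1.13*i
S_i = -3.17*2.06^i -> [-3.17, -6.53, -13.45, -27.71, -57.09]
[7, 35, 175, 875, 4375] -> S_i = 7*5^i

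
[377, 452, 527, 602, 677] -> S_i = 377 + 75*i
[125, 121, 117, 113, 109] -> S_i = 125 + -4*i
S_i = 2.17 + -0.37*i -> [2.17, 1.8, 1.43, 1.06, 0.69]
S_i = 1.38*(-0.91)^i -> [1.38, -1.26, 1.14, -1.04, 0.95]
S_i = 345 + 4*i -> [345, 349, 353, 357, 361]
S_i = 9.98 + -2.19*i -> [9.98, 7.79, 5.6, 3.41, 1.22]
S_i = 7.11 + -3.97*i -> [7.11, 3.14, -0.83, -4.8, -8.77]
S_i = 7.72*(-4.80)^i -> [7.72, -37.06, 177.87, -853.77, 4098.1]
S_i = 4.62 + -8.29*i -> [4.62, -3.67, -11.96, -20.25, -28.54]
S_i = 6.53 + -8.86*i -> [6.53, -2.33, -11.19, -20.05, -28.91]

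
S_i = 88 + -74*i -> [88, 14, -60, -134, -208]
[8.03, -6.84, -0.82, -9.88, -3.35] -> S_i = Random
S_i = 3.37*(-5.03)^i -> [3.37, -16.95, 85.26, -428.88, 2157.26]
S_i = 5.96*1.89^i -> [5.96, 11.26, 21.29, 40.24, 76.05]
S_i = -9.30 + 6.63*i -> [-9.3, -2.67, 3.96, 10.59, 17.22]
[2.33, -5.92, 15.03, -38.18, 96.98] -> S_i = 2.33*(-2.54)^i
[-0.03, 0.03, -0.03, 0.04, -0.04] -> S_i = -0.03*(-1.07)^i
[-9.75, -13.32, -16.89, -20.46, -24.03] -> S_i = -9.75 + -3.57*i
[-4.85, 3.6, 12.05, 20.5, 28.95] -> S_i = -4.85 + 8.45*i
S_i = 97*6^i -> [97, 582, 3492, 20952, 125712]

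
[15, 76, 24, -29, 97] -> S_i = Random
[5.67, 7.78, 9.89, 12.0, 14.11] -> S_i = 5.67 + 2.11*i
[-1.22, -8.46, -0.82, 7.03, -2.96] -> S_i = Random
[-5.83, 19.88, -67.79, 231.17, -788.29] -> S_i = -5.83*(-3.41)^i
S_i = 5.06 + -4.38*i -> [5.06, 0.68, -3.7, -8.08, -12.46]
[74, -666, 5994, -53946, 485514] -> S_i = 74*-9^i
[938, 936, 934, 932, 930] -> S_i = 938 + -2*i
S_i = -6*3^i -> [-6, -18, -54, -162, -486]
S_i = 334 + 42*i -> [334, 376, 418, 460, 502]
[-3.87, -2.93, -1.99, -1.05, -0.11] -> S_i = -3.87 + 0.94*i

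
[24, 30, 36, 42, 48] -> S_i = 24 + 6*i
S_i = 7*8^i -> [7, 56, 448, 3584, 28672]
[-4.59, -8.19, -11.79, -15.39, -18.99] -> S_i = -4.59 + -3.60*i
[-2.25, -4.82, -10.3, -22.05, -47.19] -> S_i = -2.25*2.14^i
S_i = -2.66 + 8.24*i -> [-2.66, 5.58, 13.82, 22.06, 30.3]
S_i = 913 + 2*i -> [913, 915, 917, 919, 921]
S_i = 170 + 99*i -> [170, 269, 368, 467, 566]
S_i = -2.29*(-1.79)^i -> [-2.29, 4.1, -7.34, 13.13, -23.51]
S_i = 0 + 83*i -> [0, 83, 166, 249, 332]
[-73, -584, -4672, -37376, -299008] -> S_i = -73*8^i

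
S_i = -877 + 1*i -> [-877, -876, -875, -874, -873]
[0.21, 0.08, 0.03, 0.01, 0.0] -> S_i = 0.21*0.37^i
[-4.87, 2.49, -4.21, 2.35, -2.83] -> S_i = Random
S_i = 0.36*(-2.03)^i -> [0.36, -0.73, 1.48, -3.01, 6.11]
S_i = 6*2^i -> [6, 12, 24, 48, 96]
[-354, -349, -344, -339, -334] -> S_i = -354 + 5*i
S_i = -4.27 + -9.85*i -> [-4.27, -14.12, -23.97, -33.82, -43.67]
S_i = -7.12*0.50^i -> [-7.12, -3.56, -1.78, -0.89, -0.44]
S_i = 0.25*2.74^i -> [0.25, 0.68, 1.88, 5.14, 14.09]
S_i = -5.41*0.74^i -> [-5.41, -4.0, -2.96, -2.19, -1.62]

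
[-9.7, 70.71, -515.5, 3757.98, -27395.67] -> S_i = -9.70*(-7.29)^i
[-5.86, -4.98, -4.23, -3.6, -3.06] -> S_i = -5.86*0.85^i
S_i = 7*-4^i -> [7, -28, 112, -448, 1792]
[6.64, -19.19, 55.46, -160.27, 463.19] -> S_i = 6.64*(-2.89)^i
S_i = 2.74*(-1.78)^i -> [2.74, -4.88, 8.68, -15.45, 27.51]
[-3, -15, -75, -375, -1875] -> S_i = -3*5^i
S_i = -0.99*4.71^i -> [-0.99, -4.66, -21.96, -103.44, -487.21]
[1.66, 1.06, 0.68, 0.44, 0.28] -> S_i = 1.66*0.64^i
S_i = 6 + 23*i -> [6, 29, 52, 75, 98]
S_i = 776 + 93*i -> [776, 869, 962, 1055, 1148]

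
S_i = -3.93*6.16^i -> [-3.93, -24.21, -149.13, -918.62, -5658.68]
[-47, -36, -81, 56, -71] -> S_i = Random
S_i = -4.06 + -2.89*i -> [-4.06, -6.95, -9.84, -12.73, -15.62]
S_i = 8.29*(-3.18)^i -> [8.29, -26.36, 83.83, -266.59, 847.74]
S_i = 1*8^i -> [1, 8, 64, 512, 4096]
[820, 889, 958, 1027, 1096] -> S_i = 820 + 69*i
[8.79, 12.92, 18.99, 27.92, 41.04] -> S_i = 8.79*1.47^i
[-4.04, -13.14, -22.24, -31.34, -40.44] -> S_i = -4.04 + -9.10*i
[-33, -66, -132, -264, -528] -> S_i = -33*2^i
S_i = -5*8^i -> [-5, -40, -320, -2560, -20480]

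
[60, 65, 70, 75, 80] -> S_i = 60 + 5*i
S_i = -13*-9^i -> [-13, 117, -1053, 9477, -85293]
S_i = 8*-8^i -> [8, -64, 512, -4096, 32768]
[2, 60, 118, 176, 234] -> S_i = 2 + 58*i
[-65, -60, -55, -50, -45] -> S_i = -65 + 5*i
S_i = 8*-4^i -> [8, -32, 128, -512, 2048]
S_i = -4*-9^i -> [-4, 36, -324, 2916, -26244]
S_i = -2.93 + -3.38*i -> [-2.93, -6.31, -9.69, -13.07, -16.45]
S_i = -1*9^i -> [-1, -9, -81, -729, -6561]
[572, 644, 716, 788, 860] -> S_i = 572 + 72*i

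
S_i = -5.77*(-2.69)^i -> [-5.77, 15.52, -41.75, 112.31, -302.12]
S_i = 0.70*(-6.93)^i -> [0.7, -4.85, 33.62, -232.97, 1614.47]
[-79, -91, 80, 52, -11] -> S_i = Random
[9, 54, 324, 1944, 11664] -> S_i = 9*6^i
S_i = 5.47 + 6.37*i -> [5.47, 11.84, 18.21, 24.58, 30.95]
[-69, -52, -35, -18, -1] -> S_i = -69 + 17*i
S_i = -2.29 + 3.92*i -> [-2.29, 1.63, 5.55, 9.47, 13.39]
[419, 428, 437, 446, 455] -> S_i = 419 + 9*i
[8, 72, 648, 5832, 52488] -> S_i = 8*9^i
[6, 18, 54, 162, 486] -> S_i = 6*3^i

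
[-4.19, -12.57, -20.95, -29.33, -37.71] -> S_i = -4.19 + -8.38*i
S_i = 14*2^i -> [14, 28, 56, 112, 224]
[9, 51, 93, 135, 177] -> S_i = 9 + 42*i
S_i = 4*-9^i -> [4, -36, 324, -2916, 26244]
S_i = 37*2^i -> [37, 74, 148, 296, 592]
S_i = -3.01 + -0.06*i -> [-3.01, -3.07, -3.13, -3.19, -3.25]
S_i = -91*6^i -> [-91, -546, -3276, -19656, -117936]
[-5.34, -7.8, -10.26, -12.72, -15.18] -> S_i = -5.34 + -2.46*i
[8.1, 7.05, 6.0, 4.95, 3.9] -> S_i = 8.10 + -1.05*i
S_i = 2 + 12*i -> [2, 14, 26, 38, 50]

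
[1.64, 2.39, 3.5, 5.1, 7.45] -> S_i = 1.64*1.46^i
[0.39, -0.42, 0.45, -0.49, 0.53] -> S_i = 0.39*(-1.08)^i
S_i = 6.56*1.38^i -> [6.56, 9.05, 12.49, 17.24, 23.79]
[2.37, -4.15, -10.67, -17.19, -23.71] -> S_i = 2.37 + -6.52*i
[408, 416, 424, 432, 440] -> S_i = 408 + 8*i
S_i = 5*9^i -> [5, 45, 405, 3645, 32805]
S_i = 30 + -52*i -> [30, -22, -74, -126, -178]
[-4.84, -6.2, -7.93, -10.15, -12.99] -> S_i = -4.84*1.28^i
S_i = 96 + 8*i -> [96, 104, 112, 120, 128]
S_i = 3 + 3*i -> [3, 6, 9, 12, 15]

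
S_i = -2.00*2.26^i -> [-2.0, -4.52, -10.22, -23.09, -52.18]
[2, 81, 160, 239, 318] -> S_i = 2 + 79*i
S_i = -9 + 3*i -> [-9, -6, -3, 0, 3]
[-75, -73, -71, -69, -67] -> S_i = -75 + 2*i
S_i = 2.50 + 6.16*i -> [2.5, 8.66, 14.82, 20.98, 27.14]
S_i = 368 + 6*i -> [368, 374, 380, 386, 392]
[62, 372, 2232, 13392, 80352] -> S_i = 62*6^i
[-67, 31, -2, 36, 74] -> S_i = Random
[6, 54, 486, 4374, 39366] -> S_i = 6*9^i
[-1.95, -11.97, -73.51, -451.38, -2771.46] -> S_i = -1.95*6.14^i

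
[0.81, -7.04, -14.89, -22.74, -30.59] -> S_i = 0.81 + -7.85*i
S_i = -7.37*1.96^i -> [-7.37, -14.45, -28.31, -55.49, -108.77]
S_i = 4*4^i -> [4, 16, 64, 256, 1024]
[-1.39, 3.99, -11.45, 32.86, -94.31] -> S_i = -1.39*(-2.87)^i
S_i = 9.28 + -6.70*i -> [9.28, 2.58, -4.12, -10.82, -17.52]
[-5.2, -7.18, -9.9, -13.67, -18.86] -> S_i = -5.20*1.38^i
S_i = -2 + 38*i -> [-2, 36, 74, 112, 150]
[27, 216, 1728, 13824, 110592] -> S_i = 27*8^i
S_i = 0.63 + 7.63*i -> [0.63, 8.26, 15.89, 23.52, 31.15]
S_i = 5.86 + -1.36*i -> [5.86, 4.5, 3.14, 1.78, 0.42]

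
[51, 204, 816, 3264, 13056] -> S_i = 51*4^i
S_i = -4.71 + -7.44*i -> [-4.71, -12.15, -19.59, -27.03, -34.47]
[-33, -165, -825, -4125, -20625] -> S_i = -33*5^i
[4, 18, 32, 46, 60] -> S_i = 4 + 14*i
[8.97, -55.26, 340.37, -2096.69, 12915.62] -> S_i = 8.97*(-6.16)^i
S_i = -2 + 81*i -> [-2, 79, 160, 241, 322]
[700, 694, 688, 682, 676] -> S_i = 700 + -6*i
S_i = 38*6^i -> [38, 228, 1368, 8208, 49248]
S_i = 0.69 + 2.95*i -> [0.69, 3.64, 6.59, 9.54, 12.49]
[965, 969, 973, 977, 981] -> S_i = 965 + 4*i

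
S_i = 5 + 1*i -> [5, 6, 7, 8, 9]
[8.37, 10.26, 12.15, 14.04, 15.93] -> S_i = 8.37 + 1.89*i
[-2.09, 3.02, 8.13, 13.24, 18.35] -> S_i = -2.09 + 5.11*i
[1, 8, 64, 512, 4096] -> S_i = 1*8^i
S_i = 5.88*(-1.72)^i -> [5.88, -10.11, 17.4, -29.92, 51.46]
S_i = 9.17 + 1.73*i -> [9.17, 10.9, 12.63, 14.36, 16.09]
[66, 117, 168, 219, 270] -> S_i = 66 + 51*i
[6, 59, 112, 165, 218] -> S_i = 6 + 53*i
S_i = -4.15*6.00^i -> [-4.15, -24.9, -149.4, -896.4, -5378.4]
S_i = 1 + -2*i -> [1, -1, -3, -5, -7]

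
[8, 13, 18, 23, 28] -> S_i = 8 + 5*i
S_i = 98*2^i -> [98, 196, 392, 784, 1568]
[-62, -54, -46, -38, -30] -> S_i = -62 + 8*i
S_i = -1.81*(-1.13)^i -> [-1.81, 2.05, -2.31, 2.61, -2.95]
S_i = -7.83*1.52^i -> [-7.83, -11.9, -18.09, -27.5, -41.8]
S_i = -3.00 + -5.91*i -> [-3.0, -8.91, -14.82, -20.73, -26.64]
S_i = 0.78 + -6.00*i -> [0.78, -5.22, -11.22, -17.22, -23.22]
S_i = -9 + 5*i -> [-9, -4, 1, 6, 11]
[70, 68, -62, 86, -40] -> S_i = Random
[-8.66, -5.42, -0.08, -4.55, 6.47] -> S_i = Random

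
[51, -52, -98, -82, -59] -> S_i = Random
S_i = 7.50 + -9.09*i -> [7.5, -1.59, -10.68, -19.77, -28.86]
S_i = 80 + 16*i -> [80, 96, 112, 128, 144]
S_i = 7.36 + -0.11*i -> [7.36, 7.25, 7.14, 7.03, 6.92]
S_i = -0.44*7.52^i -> [-0.44, -3.31, -24.88, -187.11, -1407.1]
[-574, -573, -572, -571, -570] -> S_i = -574 + 1*i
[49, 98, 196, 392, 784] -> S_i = 49*2^i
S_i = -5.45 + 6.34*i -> [-5.45, 0.89, 7.23, 13.57, 19.91]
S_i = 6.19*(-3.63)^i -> [6.19, -22.47, 81.57, -296.08, 1074.77]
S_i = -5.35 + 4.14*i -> [-5.35, -1.21, 2.93, 7.07, 11.21]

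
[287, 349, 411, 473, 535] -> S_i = 287 + 62*i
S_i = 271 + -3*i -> [271, 268, 265, 262, 259]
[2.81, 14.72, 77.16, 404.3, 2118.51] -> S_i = 2.81*5.24^i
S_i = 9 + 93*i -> [9, 102, 195, 288, 381]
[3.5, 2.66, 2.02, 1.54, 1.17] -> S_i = 3.50*0.76^i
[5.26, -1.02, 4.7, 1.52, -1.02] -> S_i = Random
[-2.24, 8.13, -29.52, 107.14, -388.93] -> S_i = -2.24*(-3.63)^i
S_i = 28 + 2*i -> [28, 30, 32, 34, 36]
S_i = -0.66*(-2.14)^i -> [-0.66, 1.41, -3.02, 6.47, -13.84]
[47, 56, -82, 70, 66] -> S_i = Random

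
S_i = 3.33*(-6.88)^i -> [3.33, -22.91, 157.62, -1084.45, 7461.02]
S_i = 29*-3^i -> [29, -87, 261, -783, 2349]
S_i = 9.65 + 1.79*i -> [9.65, 11.44, 13.23, 15.02, 16.81]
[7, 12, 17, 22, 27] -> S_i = 7 + 5*i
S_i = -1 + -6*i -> [-1, -7, -13, -19, -25]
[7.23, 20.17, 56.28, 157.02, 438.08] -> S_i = 7.23*2.79^i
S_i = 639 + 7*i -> [639, 646, 653, 660, 667]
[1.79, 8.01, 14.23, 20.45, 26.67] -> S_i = 1.79 + 6.22*i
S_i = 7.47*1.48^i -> [7.47, 11.06, 16.36, 24.22, 35.84]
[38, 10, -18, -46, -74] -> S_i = 38 + -28*i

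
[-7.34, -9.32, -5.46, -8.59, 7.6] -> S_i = Random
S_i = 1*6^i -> [1, 6, 36, 216, 1296]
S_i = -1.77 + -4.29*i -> [-1.77, -6.06, -10.35, -14.64, -18.93]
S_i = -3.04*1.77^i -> [-3.04, -5.38, -9.52, -16.86, -29.84]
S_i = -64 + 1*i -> [-64, -63, -62, -61, -60]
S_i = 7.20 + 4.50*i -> [7.2, 11.7, 16.2, 20.7, 25.2]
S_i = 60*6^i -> [60, 360, 2160, 12960, 77760]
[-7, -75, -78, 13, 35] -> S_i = Random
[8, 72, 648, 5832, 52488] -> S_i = 8*9^i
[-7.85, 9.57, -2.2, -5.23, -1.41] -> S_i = Random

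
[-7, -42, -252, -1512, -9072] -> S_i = -7*6^i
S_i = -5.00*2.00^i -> [-5.0, -10.0, -20.0, -40.0, -80.0]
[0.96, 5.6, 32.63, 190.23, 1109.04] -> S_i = 0.96*5.83^i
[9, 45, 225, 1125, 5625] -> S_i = 9*5^i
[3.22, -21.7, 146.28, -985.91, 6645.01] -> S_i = 3.22*(-6.74)^i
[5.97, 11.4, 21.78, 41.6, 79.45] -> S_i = 5.97*1.91^i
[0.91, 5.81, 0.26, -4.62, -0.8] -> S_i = Random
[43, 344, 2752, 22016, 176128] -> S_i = 43*8^i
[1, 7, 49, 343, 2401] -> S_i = 1*7^i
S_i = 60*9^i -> [60, 540, 4860, 43740, 393660]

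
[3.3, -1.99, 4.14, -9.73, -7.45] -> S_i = Random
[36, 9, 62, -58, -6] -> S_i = Random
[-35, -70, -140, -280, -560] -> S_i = -35*2^i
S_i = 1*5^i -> [1, 5, 25, 125, 625]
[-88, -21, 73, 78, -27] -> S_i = Random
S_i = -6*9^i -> [-6, -54, -486, -4374, -39366]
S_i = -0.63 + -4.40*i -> [-0.63, -5.03, -9.43, -13.83, -18.23]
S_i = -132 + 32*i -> [-132, -100, -68, -36, -4]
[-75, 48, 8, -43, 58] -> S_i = Random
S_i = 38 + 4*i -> [38, 42, 46, 50, 54]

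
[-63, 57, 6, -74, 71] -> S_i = Random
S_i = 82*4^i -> [82, 328, 1312, 5248, 20992]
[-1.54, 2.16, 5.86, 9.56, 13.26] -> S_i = -1.54 + 3.70*i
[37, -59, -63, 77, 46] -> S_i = Random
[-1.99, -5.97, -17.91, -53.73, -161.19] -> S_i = -1.99*3.00^i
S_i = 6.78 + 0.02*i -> [6.78, 6.8, 6.82, 6.84, 6.86]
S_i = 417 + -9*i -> [417, 408, 399, 390, 381]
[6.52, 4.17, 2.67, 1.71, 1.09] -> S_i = 6.52*0.64^i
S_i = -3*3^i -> [-3, -9, -27, -81, -243]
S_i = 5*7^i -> [5, 35, 245, 1715, 12005]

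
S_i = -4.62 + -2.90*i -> [-4.62, -7.52, -10.42, -13.32, -16.22]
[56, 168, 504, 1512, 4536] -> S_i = 56*3^i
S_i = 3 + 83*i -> [3, 86, 169, 252, 335]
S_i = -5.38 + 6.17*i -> [-5.38, 0.79, 6.96, 13.13, 19.3]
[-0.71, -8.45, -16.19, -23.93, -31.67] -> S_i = -0.71 + -7.74*i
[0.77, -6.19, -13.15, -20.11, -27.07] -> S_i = 0.77 + -6.96*i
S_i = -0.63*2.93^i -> [-0.63, -1.85, -5.41, -15.85, -46.43]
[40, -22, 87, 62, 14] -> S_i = Random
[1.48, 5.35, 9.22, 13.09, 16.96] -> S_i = 1.48 + 3.87*i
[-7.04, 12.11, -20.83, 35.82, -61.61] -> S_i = -7.04*(-1.72)^i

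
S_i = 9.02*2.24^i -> [9.02, 20.2, 45.26, 101.38, 227.09]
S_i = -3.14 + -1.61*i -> [-3.14, -4.75, -6.36, -7.97, -9.58]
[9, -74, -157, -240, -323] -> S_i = 9 + -83*i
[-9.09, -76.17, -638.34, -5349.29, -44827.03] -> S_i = -9.09*8.38^i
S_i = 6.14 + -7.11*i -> [6.14, -0.97, -8.08, -15.19, -22.3]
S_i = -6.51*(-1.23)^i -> [-6.51, 8.01, -9.85, 12.11, -14.9]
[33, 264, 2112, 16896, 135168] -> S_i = 33*8^i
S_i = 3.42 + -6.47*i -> [3.42, -3.05, -9.52, -15.99, -22.46]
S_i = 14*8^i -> [14, 112, 896, 7168, 57344]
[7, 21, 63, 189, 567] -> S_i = 7*3^i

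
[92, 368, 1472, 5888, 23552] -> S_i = 92*4^i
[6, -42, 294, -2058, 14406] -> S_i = 6*-7^i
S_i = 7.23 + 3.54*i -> [7.23, 10.77, 14.31, 17.85, 21.39]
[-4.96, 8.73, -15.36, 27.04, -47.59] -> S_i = -4.96*(-1.76)^i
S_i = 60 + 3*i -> [60, 63, 66, 69, 72]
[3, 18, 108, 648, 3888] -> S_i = 3*6^i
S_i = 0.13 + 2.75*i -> [0.13, 2.88, 5.63, 8.38, 11.13]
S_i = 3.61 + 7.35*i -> [3.61, 10.96, 18.31, 25.66, 33.01]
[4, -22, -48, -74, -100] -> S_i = 4 + -26*i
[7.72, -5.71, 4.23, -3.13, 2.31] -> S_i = 7.72*(-0.74)^i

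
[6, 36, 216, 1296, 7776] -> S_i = 6*6^i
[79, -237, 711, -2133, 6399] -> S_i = 79*-3^i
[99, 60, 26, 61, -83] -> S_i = Random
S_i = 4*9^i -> [4, 36, 324, 2916, 26244]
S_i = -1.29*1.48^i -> [-1.29, -1.91, -2.83, -4.18, -6.19]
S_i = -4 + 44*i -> [-4, 40, 84, 128, 172]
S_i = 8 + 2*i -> [8, 10, 12, 14, 16]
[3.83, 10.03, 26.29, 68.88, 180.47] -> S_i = 3.83*2.62^i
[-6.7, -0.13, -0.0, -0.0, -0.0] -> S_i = -6.70*0.02^i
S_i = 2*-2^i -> [2, -4, 8, -16, 32]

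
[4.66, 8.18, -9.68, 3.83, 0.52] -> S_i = Random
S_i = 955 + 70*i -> [955, 1025, 1095, 1165, 1235]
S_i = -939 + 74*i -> [-939, -865, -791, -717, -643]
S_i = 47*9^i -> [47, 423, 3807, 34263, 308367]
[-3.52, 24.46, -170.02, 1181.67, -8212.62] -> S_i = -3.52*(-6.95)^i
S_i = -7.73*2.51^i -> [-7.73, -19.4, -48.7, -122.24, -306.81]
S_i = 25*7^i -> [25, 175, 1225, 8575, 60025]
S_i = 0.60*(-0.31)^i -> [0.6, -0.19, 0.06, -0.02, 0.01]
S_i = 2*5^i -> [2, 10, 50, 250, 1250]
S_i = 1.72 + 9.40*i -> [1.72, 11.12, 20.52, 29.92, 39.32]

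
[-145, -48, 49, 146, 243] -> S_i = -145 + 97*i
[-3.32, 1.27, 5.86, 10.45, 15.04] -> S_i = -3.32 + 4.59*i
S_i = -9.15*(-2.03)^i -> [-9.15, 18.57, -37.71, 76.54, -155.38]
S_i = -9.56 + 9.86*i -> [-9.56, 0.3, 10.16, 20.02, 29.88]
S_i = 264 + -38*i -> [264, 226, 188, 150, 112]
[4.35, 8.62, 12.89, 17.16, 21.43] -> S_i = 4.35 + 4.27*i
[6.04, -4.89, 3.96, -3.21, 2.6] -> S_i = 6.04*(-0.81)^i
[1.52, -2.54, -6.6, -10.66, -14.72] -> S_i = 1.52 + -4.06*i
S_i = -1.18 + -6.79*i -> [-1.18, -7.97, -14.76, -21.55, -28.34]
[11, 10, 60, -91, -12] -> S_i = Random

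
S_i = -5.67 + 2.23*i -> [-5.67, -3.44, -1.21, 1.02, 3.25]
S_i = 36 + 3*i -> [36, 39, 42, 45, 48]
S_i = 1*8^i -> [1, 8, 64, 512, 4096]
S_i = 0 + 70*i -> [0, 70, 140, 210, 280]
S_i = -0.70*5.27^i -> [-0.7, -3.69, -19.44, -102.45, -539.93]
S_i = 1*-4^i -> [1, -4, 16, -64, 256]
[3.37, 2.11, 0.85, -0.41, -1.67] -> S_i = 3.37 + -1.26*i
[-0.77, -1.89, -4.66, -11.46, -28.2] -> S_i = -0.77*2.46^i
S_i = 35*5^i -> [35, 175, 875, 4375, 21875]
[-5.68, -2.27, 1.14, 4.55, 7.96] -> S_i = -5.68 + 3.41*i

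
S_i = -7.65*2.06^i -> [-7.65, -15.76, -32.46, -66.87, -137.76]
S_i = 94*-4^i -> [94, -376, 1504, -6016, 24064]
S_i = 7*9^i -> [7, 63, 567, 5103, 45927]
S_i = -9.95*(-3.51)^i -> [-9.95, 34.92, -122.58, 430.27, -1510.26]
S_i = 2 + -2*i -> [2, 0, -2, -4, -6]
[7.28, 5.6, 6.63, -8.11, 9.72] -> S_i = Random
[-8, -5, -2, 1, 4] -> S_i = -8 + 3*i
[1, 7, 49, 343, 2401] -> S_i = 1*7^i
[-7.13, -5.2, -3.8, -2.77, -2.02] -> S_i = -7.13*0.73^i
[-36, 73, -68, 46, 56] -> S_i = Random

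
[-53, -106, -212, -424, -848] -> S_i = -53*2^i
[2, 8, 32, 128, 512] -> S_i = 2*4^i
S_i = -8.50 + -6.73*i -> [-8.5, -15.23, -21.96, -28.69, -35.42]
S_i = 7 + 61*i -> [7, 68, 129, 190, 251]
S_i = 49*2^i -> [49, 98, 196, 392, 784]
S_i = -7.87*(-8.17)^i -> [-7.87, 64.3, -525.31, 4291.81, -35064.12]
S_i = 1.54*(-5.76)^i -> [1.54, -8.87, 51.09, -294.3, 1695.16]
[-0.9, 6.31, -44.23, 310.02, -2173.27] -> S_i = -0.90*(-7.01)^i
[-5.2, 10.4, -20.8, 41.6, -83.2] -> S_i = -5.20*(-2.00)^i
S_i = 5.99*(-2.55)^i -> [5.99, -15.27, 38.95, -99.32, 253.27]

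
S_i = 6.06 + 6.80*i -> [6.06, 12.86, 19.66, 26.46, 33.26]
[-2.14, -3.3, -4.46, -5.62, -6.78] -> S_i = -2.14 + -1.16*i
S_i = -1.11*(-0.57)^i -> [-1.11, 0.63, -0.36, 0.21, -0.12]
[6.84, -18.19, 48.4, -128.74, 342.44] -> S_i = 6.84*(-2.66)^i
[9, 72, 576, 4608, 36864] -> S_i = 9*8^i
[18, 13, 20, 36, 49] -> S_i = Random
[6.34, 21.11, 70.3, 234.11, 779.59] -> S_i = 6.34*3.33^i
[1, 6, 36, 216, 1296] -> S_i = 1*6^i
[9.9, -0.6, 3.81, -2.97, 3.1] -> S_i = Random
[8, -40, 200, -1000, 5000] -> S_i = 8*-5^i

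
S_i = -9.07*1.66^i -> [-9.07, -15.06, -24.99, -41.49, -68.87]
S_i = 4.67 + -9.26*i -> [4.67, -4.59, -13.85, -23.11, -32.37]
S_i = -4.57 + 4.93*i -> [-4.57, 0.36, 5.29, 10.22, 15.15]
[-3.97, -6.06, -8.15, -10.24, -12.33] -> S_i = -3.97 + -2.09*i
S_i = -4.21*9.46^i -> [-4.21, -39.83, -376.76, -3564.15, -33716.82]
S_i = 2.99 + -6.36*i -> [2.99, -3.37, -9.73, -16.09, -22.45]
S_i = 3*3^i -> [3, 9, 27, 81, 243]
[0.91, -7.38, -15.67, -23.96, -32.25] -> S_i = 0.91 + -8.29*i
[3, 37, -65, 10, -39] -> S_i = Random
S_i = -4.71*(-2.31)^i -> [-4.71, 10.88, -25.13, 58.06, -134.11]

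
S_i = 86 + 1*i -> [86, 87, 88, 89, 90]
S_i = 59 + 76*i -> [59, 135, 211, 287, 363]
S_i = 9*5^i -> [9, 45, 225, 1125, 5625]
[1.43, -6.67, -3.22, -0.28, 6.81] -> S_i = Random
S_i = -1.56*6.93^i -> [-1.56, -10.81, -74.92, -519.19, -3597.97]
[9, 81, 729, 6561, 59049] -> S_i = 9*9^i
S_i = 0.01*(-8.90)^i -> [0.01, -0.09, 0.79, -7.05, 62.74]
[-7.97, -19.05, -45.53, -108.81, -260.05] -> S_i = -7.97*2.39^i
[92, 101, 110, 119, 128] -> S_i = 92 + 9*i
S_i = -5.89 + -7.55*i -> [-5.89, -13.44, -20.99, -28.54, -36.09]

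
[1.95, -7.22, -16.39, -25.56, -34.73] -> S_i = 1.95 + -9.17*i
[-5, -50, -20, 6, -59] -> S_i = Random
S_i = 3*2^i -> [3, 6, 12, 24, 48]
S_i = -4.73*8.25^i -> [-4.73, -39.02, -321.94, -2655.97, -21911.74]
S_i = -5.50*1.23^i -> [-5.5, -6.76, -8.32, -10.23, -12.59]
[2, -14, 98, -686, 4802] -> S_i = 2*-7^i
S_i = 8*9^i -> [8, 72, 648, 5832, 52488]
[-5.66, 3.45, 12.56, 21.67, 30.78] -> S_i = -5.66 + 9.11*i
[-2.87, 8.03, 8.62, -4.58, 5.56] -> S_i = Random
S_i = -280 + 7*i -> [-280, -273, -266, -259, -252]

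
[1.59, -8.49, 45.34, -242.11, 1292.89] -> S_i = 1.59*(-5.34)^i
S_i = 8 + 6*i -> [8, 14, 20, 26, 32]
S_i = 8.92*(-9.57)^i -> [8.92, -85.36, 816.94, -7818.09, 74819.12]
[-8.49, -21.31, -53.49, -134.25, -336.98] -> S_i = -8.49*2.51^i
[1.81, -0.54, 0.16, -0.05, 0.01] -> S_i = 1.81*(-0.30)^i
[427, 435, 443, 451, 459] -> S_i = 427 + 8*i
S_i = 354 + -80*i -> [354, 274, 194, 114, 34]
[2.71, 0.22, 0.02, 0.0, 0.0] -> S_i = 2.71*0.08^i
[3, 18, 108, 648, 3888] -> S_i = 3*6^i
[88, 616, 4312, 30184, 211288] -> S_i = 88*7^i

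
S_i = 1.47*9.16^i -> [1.47, 13.47, 123.34, 1129.81, 10349.02]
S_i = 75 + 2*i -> [75, 77, 79, 81, 83]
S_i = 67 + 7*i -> [67, 74, 81, 88, 95]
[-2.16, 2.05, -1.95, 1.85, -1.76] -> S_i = -2.16*(-0.95)^i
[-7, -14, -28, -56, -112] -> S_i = -7*2^i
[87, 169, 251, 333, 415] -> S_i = 87 + 82*i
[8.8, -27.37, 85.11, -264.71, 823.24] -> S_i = 8.80*(-3.11)^i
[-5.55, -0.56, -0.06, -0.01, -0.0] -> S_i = -5.55*0.10^i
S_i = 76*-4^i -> [76, -304, 1216, -4864, 19456]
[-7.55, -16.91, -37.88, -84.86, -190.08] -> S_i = -7.55*2.24^i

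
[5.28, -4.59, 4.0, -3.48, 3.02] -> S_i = 5.28*(-0.87)^i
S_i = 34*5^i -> [34, 170, 850, 4250, 21250]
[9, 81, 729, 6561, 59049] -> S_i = 9*9^i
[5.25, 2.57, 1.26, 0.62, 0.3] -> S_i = 5.25*0.49^i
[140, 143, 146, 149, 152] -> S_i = 140 + 3*i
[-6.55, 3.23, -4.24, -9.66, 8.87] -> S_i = Random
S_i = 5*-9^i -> [5, -45, 405, -3645, 32805]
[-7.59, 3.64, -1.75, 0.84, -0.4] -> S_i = -7.59*(-0.48)^i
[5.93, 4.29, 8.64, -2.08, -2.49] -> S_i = Random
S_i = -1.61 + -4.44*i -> [-1.61, -6.05, -10.49, -14.93, -19.37]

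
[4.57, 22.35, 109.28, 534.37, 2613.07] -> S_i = 4.57*4.89^i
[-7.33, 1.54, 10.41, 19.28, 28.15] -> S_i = -7.33 + 8.87*i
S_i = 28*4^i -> [28, 112, 448, 1792, 7168]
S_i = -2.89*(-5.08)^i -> [-2.89, 14.68, -74.58, 378.87, -1924.65]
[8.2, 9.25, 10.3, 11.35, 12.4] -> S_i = 8.20 + 1.05*i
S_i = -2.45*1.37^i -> [-2.45, -3.36, -4.6, -6.3, -8.63]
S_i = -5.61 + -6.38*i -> [-5.61, -11.99, -18.37, -24.75, -31.13]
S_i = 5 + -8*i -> [5, -3, -11, -19, -27]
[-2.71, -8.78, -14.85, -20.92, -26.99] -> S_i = -2.71 + -6.07*i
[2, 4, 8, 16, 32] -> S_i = 2*2^i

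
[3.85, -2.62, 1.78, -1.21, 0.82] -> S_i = 3.85*(-0.68)^i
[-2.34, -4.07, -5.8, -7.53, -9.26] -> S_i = -2.34 + -1.73*i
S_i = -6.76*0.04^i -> [-6.76, -0.27, -0.01, -0.0, -0.0]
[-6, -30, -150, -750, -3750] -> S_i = -6*5^i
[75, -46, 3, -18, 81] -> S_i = Random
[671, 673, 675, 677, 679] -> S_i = 671 + 2*i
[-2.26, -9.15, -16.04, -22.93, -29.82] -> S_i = -2.26 + -6.89*i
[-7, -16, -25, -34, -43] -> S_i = -7 + -9*i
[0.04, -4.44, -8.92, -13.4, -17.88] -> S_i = 0.04 + -4.48*i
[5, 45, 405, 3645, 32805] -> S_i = 5*9^i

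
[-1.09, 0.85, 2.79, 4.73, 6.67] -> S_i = -1.09 + 1.94*i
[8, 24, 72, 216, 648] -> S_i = 8*3^i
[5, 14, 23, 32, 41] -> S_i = 5 + 9*i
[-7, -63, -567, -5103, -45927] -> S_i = -7*9^i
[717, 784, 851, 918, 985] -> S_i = 717 + 67*i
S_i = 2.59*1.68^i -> [2.59, 4.35, 7.31, 12.28, 20.63]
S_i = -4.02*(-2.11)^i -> [-4.02, 8.48, -17.9, 37.76, -79.68]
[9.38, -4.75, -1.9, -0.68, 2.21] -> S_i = Random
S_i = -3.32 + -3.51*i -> [-3.32, -6.83, -10.34, -13.85, -17.36]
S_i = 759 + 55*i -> [759, 814, 869, 924, 979]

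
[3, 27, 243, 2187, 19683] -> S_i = 3*9^i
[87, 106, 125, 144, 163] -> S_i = 87 + 19*i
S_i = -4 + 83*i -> [-4, 79, 162, 245, 328]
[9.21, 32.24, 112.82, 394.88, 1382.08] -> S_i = 9.21*3.50^i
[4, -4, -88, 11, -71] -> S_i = Random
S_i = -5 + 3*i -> [-5, -2, 1, 4, 7]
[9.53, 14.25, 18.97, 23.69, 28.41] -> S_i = 9.53 + 4.72*i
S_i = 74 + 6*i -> [74, 80, 86, 92, 98]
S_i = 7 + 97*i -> [7, 104, 201, 298, 395]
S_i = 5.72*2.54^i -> [5.72, 14.53, 36.9, 93.73, 238.08]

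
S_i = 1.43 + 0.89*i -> [1.43, 2.32, 3.21, 4.1, 4.99]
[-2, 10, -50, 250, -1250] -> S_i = -2*-5^i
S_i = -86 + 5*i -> [-86, -81, -76, -71, -66]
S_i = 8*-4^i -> [8, -32, 128, -512, 2048]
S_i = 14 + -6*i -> [14, 8, 2, -4, -10]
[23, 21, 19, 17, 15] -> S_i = 23 + -2*i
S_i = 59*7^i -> [59, 413, 2891, 20237, 141659]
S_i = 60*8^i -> [60, 480, 3840, 30720, 245760]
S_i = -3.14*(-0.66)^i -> [-3.14, 2.07, -1.37, 0.9, -0.6]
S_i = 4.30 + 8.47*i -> [4.3, 12.77, 21.24, 29.71, 38.18]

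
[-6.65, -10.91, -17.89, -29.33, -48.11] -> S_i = -6.65*1.64^i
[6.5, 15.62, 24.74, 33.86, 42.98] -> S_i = 6.50 + 9.12*i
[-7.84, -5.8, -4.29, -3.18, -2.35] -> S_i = -7.84*0.74^i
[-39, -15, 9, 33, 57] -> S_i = -39 + 24*i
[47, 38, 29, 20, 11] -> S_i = 47 + -9*i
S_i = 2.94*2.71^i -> [2.94, 7.97, 21.59, 58.51, 158.57]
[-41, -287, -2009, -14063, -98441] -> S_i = -41*7^i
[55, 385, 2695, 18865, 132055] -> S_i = 55*7^i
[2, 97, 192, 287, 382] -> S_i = 2 + 95*i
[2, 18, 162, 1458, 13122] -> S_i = 2*9^i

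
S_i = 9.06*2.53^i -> [9.06, 22.92, 57.99, 146.72, 371.2]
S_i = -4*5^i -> [-4, -20, -100, -500, -2500]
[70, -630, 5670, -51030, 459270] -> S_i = 70*-9^i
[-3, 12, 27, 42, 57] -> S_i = -3 + 15*i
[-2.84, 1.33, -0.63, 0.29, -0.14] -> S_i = -2.84*(-0.47)^i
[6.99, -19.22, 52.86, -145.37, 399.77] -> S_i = 6.99*(-2.75)^i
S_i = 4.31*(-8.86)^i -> [4.31, -38.19, 338.33, -2997.63, 26559.03]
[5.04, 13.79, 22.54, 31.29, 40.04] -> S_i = 5.04 + 8.75*i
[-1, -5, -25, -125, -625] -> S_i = -1*5^i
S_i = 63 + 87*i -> [63, 150, 237, 324, 411]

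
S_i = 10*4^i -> [10, 40, 160, 640, 2560]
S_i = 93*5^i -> [93, 465, 2325, 11625, 58125]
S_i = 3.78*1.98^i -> [3.78, 7.48, 14.82, 29.34, 58.1]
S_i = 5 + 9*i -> [5, 14, 23, 32, 41]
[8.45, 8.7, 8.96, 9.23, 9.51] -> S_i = 8.45*1.03^i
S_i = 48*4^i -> [48, 192, 768, 3072, 12288]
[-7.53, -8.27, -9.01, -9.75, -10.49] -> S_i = -7.53 + -0.74*i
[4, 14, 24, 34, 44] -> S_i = 4 + 10*i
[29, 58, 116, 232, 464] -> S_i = 29*2^i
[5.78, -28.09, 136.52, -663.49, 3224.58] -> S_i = 5.78*(-4.86)^i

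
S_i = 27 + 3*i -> [27, 30, 33, 36, 39]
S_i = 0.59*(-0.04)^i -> [0.59, -0.02, 0.0, -0.0, 0.0]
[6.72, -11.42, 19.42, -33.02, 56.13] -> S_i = 6.72*(-1.70)^i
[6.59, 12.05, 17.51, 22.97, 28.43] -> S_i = 6.59 + 5.46*i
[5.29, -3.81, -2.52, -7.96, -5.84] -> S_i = Random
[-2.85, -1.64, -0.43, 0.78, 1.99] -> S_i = -2.85 + 1.21*i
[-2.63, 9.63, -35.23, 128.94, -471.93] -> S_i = -2.63*(-3.66)^i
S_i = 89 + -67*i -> [89, 22, -45, -112, -179]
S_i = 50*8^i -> [50, 400, 3200, 25600, 204800]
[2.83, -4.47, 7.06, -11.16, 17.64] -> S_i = 2.83*(-1.58)^i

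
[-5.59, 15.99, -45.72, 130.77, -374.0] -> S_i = -5.59*(-2.86)^i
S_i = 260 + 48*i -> [260, 308, 356, 404, 452]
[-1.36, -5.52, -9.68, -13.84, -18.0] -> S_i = -1.36 + -4.16*i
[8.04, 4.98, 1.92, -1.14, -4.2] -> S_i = 8.04 + -3.06*i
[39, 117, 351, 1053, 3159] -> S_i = 39*3^i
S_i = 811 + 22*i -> [811, 833, 855, 877, 899]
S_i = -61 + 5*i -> [-61, -56, -51, -46, -41]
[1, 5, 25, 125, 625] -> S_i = 1*5^i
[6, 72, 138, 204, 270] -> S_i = 6 + 66*i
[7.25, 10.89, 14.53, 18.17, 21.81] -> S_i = 7.25 + 3.64*i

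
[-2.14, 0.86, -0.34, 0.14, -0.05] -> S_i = -2.14*(-0.40)^i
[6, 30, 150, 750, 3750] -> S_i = 6*5^i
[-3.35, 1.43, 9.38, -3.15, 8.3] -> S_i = Random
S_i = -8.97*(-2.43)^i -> [-8.97, 21.8, -52.97, 128.71, -312.76]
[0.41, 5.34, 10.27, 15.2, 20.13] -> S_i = 0.41 + 4.93*i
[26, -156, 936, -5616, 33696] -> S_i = 26*-6^i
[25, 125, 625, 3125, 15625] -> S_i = 25*5^i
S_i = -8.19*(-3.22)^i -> [-8.19, 26.37, -84.92, 273.43, -880.46]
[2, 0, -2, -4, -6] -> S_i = 2 + -2*i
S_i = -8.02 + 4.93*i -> [-8.02, -3.09, 1.84, 6.77, 11.7]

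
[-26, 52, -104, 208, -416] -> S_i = -26*-2^i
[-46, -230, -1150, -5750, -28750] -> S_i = -46*5^i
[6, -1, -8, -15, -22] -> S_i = 6 + -7*i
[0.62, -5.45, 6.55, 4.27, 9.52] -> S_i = Random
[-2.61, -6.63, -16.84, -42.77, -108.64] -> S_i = -2.61*2.54^i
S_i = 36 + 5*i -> [36, 41, 46, 51, 56]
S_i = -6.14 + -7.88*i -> [-6.14, -14.02, -21.9, -29.78, -37.66]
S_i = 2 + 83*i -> [2, 85, 168, 251, 334]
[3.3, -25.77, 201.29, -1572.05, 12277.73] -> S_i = 3.30*(-7.81)^i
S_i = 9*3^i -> [9, 27, 81, 243, 729]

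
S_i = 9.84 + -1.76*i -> [9.84, 8.08, 6.32, 4.56, 2.8]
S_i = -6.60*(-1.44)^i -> [-6.6, 9.5, -13.69, 19.71, -28.38]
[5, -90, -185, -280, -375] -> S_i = 5 + -95*i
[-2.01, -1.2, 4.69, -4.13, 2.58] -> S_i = Random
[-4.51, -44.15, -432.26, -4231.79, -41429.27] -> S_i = -4.51*9.79^i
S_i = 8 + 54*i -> [8, 62, 116, 170, 224]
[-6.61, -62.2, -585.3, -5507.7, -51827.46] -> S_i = -6.61*9.41^i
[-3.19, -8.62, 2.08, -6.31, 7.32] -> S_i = Random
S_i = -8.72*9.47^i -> [-8.72, -82.58, -782.02, -7405.71, -70132.03]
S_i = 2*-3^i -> [2, -6, 18, -54, 162]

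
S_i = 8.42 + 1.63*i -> [8.42, 10.05, 11.68, 13.31, 14.94]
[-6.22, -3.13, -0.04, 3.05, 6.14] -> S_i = -6.22 + 3.09*i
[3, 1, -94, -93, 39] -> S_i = Random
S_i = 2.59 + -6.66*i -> [2.59, -4.07, -10.73, -17.39, -24.05]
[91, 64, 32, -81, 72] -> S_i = Random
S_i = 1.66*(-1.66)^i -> [1.66, -2.76, 4.57, -7.59, 12.6]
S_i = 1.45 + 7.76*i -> [1.45, 9.21, 16.97, 24.73, 32.49]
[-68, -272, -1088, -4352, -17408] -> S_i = -68*4^i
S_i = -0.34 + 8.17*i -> [-0.34, 7.83, 16.0, 24.17, 32.34]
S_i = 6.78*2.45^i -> [6.78, 16.61, 40.7, 99.71, 244.28]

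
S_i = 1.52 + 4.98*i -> [1.52, 6.5, 11.48, 16.46, 21.44]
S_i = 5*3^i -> [5, 15, 45, 135, 405]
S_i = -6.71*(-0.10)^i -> [-6.71, 0.67, -0.07, 0.01, -0.0]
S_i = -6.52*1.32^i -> [-6.52, -8.61, -11.36, -15.0, -19.79]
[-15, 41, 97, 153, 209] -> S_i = -15 + 56*i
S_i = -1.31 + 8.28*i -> [-1.31, 6.97, 15.25, 23.53, 31.81]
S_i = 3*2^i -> [3, 6, 12, 24, 48]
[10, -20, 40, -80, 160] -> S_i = 10*-2^i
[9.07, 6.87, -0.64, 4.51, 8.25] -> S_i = Random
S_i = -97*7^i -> [-97, -679, -4753, -33271, -232897]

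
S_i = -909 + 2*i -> [-909, -907, -905, -903, -901]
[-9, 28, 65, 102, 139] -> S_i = -9 + 37*i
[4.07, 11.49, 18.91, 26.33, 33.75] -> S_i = 4.07 + 7.42*i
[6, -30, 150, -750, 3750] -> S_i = 6*-5^i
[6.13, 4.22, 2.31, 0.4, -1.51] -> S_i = 6.13 + -1.91*i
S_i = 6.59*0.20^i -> [6.59, 1.32, 0.26, 0.05, 0.01]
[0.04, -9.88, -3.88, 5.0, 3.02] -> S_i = Random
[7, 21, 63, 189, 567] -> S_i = 7*3^i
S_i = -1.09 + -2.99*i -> [-1.09, -4.08, -7.07, -10.06, -13.05]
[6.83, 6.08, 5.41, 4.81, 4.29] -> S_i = 6.83*0.89^i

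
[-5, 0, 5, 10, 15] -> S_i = -5 + 5*i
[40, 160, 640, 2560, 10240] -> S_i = 40*4^i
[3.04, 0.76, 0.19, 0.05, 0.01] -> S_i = 3.04*0.25^i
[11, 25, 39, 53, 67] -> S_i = 11 + 14*i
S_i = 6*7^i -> [6, 42, 294, 2058, 14406]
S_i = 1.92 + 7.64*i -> [1.92, 9.56, 17.2, 24.84, 32.48]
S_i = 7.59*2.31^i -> [7.59, 17.53, 40.5, 93.56, 216.12]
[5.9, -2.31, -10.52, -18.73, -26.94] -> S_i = 5.90 + -8.21*i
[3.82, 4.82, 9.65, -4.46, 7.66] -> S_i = Random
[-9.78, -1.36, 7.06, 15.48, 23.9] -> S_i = -9.78 + 8.42*i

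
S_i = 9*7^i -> [9, 63, 441, 3087, 21609]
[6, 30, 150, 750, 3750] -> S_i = 6*5^i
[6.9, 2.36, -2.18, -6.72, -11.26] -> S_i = 6.90 + -4.54*i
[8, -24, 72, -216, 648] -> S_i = 8*-3^i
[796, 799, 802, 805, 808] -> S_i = 796 + 3*i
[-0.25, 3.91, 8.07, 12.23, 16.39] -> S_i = -0.25 + 4.16*i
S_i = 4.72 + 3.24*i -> [4.72, 7.96, 11.2, 14.44, 17.68]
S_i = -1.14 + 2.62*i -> [-1.14, 1.48, 4.1, 6.72, 9.34]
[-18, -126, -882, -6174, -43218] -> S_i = -18*7^i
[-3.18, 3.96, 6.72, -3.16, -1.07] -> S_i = Random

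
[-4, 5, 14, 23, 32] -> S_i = -4 + 9*i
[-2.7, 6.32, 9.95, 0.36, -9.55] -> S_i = Random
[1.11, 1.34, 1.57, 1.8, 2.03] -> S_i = 1.11 + 0.23*i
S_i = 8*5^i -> [8, 40, 200, 1000, 5000]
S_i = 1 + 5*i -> [1, 6, 11, 16, 21]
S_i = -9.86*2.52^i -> [-9.86, -24.85, -62.61, -157.79, -397.63]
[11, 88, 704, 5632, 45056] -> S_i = 11*8^i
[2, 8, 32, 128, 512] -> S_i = 2*4^i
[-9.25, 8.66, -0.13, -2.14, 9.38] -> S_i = Random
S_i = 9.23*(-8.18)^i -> [9.23, -75.5, 617.6, -5051.98, 41325.2]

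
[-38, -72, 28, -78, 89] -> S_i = Random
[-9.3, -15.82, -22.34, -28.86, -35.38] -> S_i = -9.30 + -6.52*i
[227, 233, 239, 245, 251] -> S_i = 227 + 6*i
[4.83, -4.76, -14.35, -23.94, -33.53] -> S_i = 4.83 + -9.59*i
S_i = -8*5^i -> [-8, -40, -200, -1000, -5000]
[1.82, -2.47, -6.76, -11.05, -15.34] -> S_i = 1.82 + -4.29*i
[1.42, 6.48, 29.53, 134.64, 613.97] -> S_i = 1.42*4.56^i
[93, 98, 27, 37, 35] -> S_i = Random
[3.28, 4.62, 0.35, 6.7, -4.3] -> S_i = Random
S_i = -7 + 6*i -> [-7, -1, 5, 11, 17]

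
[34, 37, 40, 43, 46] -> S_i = 34 + 3*i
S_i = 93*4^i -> [93, 372, 1488, 5952, 23808]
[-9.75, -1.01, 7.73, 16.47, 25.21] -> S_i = -9.75 + 8.74*i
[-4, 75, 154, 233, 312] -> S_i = -4 + 79*i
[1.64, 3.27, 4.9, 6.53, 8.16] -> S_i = 1.64 + 1.63*i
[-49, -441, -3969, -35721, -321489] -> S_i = -49*9^i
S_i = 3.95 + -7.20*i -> [3.95, -3.25, -10.45, -17.65, -24.85]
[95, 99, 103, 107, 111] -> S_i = 95 + 4*i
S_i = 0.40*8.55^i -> [0.4, 3.42, 29.24, 250.01, 2137.59]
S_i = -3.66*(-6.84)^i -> [-3.66, 25.03, -171.24, 1171.25, -8011.35]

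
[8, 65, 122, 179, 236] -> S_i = 8 + 57*i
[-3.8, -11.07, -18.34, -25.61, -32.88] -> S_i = -3.80 + -7.27*i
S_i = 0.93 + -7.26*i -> [0.93, -6.33, -13.59, -20.85, -28.11]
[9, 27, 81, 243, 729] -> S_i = 9*3^i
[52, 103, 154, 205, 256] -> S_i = 52 + 51*i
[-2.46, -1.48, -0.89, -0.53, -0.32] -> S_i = -2.46*0.60^i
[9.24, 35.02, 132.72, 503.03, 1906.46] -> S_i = 9.24*3.79^i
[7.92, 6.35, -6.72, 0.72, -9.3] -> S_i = Random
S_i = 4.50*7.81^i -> [4.5, 35.14, 274.48, 2143.71, 16742.36]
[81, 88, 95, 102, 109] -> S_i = 81 + 7*i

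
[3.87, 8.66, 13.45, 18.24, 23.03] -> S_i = 3.87 + 4.79*i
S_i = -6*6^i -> [-6, -36, -216, -1296, -7776]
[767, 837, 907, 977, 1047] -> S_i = 767 + 70*i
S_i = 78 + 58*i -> [78, 136, 194, 252, 310]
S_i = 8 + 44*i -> [8, 52, 96, 140, 184]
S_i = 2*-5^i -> [2, -10, 50, -250, 1250]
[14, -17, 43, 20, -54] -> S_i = Random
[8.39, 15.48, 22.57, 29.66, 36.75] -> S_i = 8.39 + 7.09*i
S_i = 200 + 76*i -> [200, 276, 352, 428, 504]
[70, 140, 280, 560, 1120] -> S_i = 70*2^i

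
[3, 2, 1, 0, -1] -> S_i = 3 + -1*i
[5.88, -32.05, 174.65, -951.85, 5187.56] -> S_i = 5.88*(-5.45)^i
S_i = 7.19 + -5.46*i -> [7.19, 1.73, -3.73, -9.19, -14.65]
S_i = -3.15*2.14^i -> [-3.15, -6.74, -14.43, -30.87, -66.06]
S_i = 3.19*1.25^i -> [3.19, 3.99, 4.98, 6.23, 7.79]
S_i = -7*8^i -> [-7, -56, -448, -3584, -28672]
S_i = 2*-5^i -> [2, -10, 50, -250, 1250]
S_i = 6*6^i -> [6, 36, 216, 1296, 7776]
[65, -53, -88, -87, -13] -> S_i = Random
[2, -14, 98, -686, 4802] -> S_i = 2*-7^i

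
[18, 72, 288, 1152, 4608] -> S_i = 18*4^i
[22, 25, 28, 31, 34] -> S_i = 22 + 3*i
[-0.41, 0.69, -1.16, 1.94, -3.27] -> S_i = -0.41*(-1.68)^i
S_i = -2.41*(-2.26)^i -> [-2.41, 5.45, -12.31, 27.82, -62.87]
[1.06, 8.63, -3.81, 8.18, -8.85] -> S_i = Random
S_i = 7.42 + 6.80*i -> [7.42, 14.22, 21.02, 27.82, 34.62]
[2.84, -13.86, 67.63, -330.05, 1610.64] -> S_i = 2.84*(-4.88)^i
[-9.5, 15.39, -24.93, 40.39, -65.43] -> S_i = -9.50*(-1.62)^i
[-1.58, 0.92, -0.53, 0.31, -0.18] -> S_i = -1.58*(-0.58)^i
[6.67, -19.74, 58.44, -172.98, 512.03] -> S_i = 6.67*(-2.96)^i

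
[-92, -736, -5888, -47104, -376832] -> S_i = -92*8^i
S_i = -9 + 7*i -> [-9, -2, 5, 12, 19]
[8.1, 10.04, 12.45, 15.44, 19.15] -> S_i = 8.10*1.24^i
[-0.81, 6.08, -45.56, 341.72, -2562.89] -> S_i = -0.81*(-7.50)^i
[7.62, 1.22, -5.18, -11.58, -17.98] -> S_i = 7.62 + -6.40*i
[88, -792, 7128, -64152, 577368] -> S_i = 88*-9^i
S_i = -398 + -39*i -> [-398, -437, -476, -515, -554]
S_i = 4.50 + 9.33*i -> [4.5, 13.83, 23.16, 32.49, 41.82]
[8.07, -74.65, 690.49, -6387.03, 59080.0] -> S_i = 8.07*(-9.25)^i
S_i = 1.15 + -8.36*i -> [1.15, -7.21, -15.57, -23.93, -32.29]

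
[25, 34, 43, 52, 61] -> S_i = 25 + 9*i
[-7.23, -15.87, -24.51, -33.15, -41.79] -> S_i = -7.23 + -8.64*i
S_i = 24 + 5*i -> [24, 29, 34, 39, 44]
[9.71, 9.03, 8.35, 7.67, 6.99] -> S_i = 9.71 + -0.68*i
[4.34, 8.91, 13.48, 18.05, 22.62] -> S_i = 4.34 + 4.57*i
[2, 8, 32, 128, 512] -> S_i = 2*4^i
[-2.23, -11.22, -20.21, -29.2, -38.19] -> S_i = -2.23 + -8.99*i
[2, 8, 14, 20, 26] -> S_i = 2 + 6*i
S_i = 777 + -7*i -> [777, 770, 763, 756, 749]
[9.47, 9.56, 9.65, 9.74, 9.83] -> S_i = 9.47 + 0.09*i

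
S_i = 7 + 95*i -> [7, 102, 197, 292, 387]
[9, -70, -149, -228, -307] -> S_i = 9 + -79*i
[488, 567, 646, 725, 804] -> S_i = 488 + 79*i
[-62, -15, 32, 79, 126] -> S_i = -62 + 47*i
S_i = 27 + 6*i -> [27, 33, 39, 45, 51]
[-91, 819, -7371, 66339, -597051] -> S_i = -91*-9^i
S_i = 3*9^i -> [3, 27, 243, 2187, 19683]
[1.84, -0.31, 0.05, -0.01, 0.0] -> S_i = 1.84*(-0.17)^i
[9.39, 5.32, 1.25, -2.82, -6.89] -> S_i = 9.39 + -4.07*i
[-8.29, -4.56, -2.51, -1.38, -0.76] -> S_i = -8.29*0.55^i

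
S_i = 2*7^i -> [2, 14, 98, 686, 4802]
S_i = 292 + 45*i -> [292, 337, 382, 427, 472]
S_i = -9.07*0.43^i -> [-9.07, -3.9, -1.68, -0.72, -0.31]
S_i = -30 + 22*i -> [-30, -8, 14, 36, 58]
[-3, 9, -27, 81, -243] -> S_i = -3*-3^i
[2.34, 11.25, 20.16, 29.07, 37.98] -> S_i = 2.34 + 8.91*i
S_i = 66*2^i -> [66, 132, 264, 528, 1056]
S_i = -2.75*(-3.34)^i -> [-2.75, 9.18, -30.68, 102.46, -342.23]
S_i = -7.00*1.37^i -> [-7.0, -9.59, -13.14, -18.0, -24.66]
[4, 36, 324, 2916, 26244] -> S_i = 4*9^i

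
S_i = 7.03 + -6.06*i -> [7.03, 0.97, -5.09, -11.15, -17.21]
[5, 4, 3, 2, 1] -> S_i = 5 + -1*i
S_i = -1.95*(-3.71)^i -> [-1.95, 7.23, -26.84, 99.58, -369.43]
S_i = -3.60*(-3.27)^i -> [-3.6, 11.77, -38.49, 125.88, -411.62]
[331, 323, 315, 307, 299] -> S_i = 331 + -8*i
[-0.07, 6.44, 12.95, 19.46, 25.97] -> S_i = -0.07 + 6.51*i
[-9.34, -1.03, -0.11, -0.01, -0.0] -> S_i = -9.34*0.11^i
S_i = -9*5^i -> [-9, -45, -225, -1125, -5625]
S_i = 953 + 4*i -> [953, 957, 961, 965, 969]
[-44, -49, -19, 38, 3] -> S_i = Random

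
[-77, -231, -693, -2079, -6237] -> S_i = -77*3^i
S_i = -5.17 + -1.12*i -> [-5.17, -6.29, -7.41, -8.53, -9.65]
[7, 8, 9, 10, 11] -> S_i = 7 + 1*i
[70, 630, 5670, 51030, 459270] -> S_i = 70*9^i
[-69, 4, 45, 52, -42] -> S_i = Random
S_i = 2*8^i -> [2, 16, 128, 1024, 8192]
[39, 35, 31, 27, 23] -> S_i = 39 + -4*i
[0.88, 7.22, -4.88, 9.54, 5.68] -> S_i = Random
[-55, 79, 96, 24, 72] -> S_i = Random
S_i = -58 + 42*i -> [-58, -16, 26, 68, 110]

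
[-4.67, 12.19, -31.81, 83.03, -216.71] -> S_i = -4.67*(-2.61)^i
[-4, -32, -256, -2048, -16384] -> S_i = -4*8^i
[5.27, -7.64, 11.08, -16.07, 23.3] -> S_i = 5.27*(-1.45)^i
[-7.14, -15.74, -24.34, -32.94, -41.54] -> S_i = -7.14 + -8.60*i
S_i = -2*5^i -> [-2, -10, -50, -250, -1250]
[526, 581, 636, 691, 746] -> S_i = 526 + 55*i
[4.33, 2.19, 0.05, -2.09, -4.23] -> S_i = 4.33 + -2.14*i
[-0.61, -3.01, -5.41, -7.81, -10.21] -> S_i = -0.61 + -2.40*i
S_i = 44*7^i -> [44, 308, 2156, 15092, 105644]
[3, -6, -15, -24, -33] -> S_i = 3 + -9*i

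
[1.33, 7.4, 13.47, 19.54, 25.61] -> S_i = 1.33 + 6.07*i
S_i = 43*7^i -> [43, 301, 2107, 14749, 103243]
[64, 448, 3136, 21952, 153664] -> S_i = 64*7^i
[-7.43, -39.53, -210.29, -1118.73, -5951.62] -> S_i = -7.43*5.32^i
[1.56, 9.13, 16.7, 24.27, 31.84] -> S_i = 1.56 + 7.57*i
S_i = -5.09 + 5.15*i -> [-5.09, 0.06, 5.21, 10.36, 15.51]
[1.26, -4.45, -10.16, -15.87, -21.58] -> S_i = 1.26 + -5.71*i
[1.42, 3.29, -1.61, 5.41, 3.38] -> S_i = Random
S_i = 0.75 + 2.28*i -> [0.75, 3.03, 5.31, 7.59, 9.87]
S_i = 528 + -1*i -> [528, 527, 526, 525, 524]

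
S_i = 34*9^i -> [34, 306, 2754, 24786, 223074]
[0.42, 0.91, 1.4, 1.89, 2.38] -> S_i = 0.42 + 0.49*i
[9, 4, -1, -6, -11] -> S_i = 9 + -5*i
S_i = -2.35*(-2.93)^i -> [-2.35, 6.89, -20.17, 59.11, -173.2]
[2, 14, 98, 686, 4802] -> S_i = 2*7^i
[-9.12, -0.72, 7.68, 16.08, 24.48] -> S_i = -9.12 + 8.40*i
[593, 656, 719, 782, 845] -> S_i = 593 + 63*i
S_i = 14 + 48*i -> [14, 62, 110, 158, 206]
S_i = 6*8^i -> [6, 48, 384, 3072, 24576]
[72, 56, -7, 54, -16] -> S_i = Random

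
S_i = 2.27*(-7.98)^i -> [2.27, -18.11, 144.55, -1153.54, 9205.29]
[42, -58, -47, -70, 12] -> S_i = Random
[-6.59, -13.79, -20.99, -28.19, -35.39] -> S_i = -6.59 + -7.20*i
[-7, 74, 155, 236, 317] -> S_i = -7 + 81*i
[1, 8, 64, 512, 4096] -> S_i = 1*8^i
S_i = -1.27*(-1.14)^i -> [-1.27, 1.45, -1.65, 1.88, -2.14]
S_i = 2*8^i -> [2, 16, 128, 1024, 8192]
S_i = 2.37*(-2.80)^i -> [2.37, -6.64, 18.58, -52.03, 145.67]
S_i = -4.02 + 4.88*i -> [-4.02, 0.86, 5.74, 10.62, 15.5]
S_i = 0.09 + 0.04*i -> [0.09, 0.13, 0.17, 0.21, 0.25]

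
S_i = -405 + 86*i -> [-405, -319, -233, -147, -61]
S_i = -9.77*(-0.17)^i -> [-9.77, 1.66, -0.28, 0.05, -0.01]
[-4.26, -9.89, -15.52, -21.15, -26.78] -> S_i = -4.26 + -5.63*i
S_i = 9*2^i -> [9, 18, 36, 72, 144]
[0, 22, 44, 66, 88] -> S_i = 0 + 22*i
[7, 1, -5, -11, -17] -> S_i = 7 + -6*i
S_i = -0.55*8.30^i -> [-0.55, -4.57, -37.89, -314.48, -2610.21]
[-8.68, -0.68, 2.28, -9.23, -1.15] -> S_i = Random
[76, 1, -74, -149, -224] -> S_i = 76 + -75*i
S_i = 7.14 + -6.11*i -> [7.14, 1.03, -5.08, -11.19, -17.3]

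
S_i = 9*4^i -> [9, 36, 144, 576, 2304]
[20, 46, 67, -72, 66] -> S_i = Random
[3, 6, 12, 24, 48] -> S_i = 3*2^i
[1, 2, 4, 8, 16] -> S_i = 1*2^i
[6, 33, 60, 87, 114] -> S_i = 6 + 27*i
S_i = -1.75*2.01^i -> [-1.75, -3.52, -7.07, -14.21, -28.56]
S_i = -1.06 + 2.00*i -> [-1.06, 0.94, 2.94, 4.94, 6.94]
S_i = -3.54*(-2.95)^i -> [-3.54, 10.44, -30.81, 90.88, -268.1]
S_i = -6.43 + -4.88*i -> [-6.43, -11.31, -16.19, -21.07, -25.95]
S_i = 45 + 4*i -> [45, 49, 53, 57, 61]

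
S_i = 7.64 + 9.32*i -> [7.64, 16.96, 26.28, 35.6, 44.92]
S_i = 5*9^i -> [5, 45, 405, 3645, 32805]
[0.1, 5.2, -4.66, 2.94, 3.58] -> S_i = Random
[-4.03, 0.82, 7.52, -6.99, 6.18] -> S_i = Random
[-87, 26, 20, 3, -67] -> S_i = Random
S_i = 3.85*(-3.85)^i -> [3.85, -14.82, 57.07, -219.71, 845.87]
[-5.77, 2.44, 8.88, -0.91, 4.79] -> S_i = Random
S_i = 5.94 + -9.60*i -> [5.94, -3.66, -13.26, -22.86, -32.46]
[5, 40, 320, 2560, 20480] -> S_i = 5*8^i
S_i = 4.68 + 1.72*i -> [4.68, 6.4, 8.12, 9.84, 11.56]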